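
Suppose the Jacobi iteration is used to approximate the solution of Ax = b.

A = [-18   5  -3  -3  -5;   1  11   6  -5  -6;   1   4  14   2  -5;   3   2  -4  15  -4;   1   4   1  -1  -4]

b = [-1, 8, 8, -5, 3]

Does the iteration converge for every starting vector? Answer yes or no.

Diagonal D = diag(-18, 11, 14, 15, -4); L, U strict lower/upper.
Jacobi T = -D⁻¹(L+U): T[2,0] = -(1)/(14) = -0.0714; T[2,2] = 0.
  T[0,:] = [+0.0000  +0.2778  -0.1667  -0.1667  -0.2778]
  T[1,:] = [-0.0909  +0.0000  -0.5455  +0.4545  +0.5455]
  T[2,:] = [-0.0714  -0.2857  +0.0000  -0.1429  +0.3571]
  T[3,:] = [-0.2000  -0.1333  +0.2667  +0.0000  +0.2667]
  T[4,:] = [+0.2500  +1.0000  +0.2500  -0.2500  +0.0000]
|roots of det(T-λI)|: 0.9085, 0.7521, 0.4483, 0.4483, 0.1959.
ρ(T) = max|λ| = 0.9085; 0.9085 < 1, so it converges for any x₀.

yes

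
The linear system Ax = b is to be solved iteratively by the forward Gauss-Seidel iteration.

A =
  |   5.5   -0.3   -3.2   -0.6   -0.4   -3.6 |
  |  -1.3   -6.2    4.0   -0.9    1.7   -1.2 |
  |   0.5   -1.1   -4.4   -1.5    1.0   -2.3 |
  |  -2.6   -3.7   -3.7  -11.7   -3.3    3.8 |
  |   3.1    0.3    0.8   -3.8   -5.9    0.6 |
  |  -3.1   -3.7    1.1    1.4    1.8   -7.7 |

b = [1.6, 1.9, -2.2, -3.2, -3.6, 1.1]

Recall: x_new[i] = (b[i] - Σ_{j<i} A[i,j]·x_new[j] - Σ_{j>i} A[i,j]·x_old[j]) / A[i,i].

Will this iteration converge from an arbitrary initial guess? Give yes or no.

yes

Split A = D + L + U, D = diag(5.5, -6.2, -4.4, -11.7, -5.9, -7.7).
Gauss-Seidel: T = -(D+L)⁻¹U, row 0 first, T[0,4] = -(-0.4)/(5.5) = +0.0727; later rows by forward substitution.
  T[0,:] = [+0.0000, +0.0545, +0.5818, +0.1091, +0.0727, +0.6545]
  T[1,:] = [+0.0000, -0.0114, +0.5232, -0.1680, +0.2589, -0.3308]
  T[2,:] = [+0.0000, +0.0091, -0.0647, -0.2865, +0.1708, -0.3656]
  T[3,:] = [+0.0000, -0.0114, -0.2743, +0.1195, -0.4341, +0.3996]
  T[4,:] = [+0.0000, +0.0366, +0.5002, -0.0670, +0.3541, +0.1219]
  T[5,:] = [+0.0000, -0.0087, -0.4278, +0.0020, -0.1255, -0.0557]
|eigenvalues of T|: 0.8336, 0.3121, 0.3121, 0.1094, 0.0156, 0.0000.
ρ(T) = max|λ| = 0.8336; 0.8336 < 1 ⇒ converges.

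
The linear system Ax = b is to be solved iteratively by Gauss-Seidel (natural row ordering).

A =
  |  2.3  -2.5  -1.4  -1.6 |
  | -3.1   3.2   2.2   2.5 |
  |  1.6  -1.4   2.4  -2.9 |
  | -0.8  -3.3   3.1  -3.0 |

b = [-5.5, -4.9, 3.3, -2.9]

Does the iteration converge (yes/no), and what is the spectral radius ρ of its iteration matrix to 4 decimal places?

no, ρ = 1.3112

A = D + L + U where D = diag(2.3, 3.2, 2.4, -3).
T_GS = -(D+L)⁻¹U: row 0 first, T[0,3] = -(-1.6)/(2.3) = +0.6957; later rows by forward substitution.
  T[0,:] = [+0.0000, +1.0870, +0.6087, +0.6957]
  T[1,:] = [+0.0000, +1.0530, -0.0978, -0.1073]
  T[2,:] = [+0.0000, -0.1104, -0.4629, +0.6820]
  T[3,:] = [+0.0000, -1.5622, -0.5330, +0.6372]
|λ(T)| sorted: 1.3112, 0.4285, 0.4285, 0.0000.
ρ = 1.3112; 1.3112 > 1, so it fails to converge.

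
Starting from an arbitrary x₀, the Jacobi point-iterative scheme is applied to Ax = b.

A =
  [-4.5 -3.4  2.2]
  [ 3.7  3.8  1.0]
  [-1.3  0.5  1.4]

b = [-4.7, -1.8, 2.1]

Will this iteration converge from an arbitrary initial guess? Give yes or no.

no

Split A = D + L + U, D = diag(-4.5, 3.8, 1.4).
Jacobi T = -D⁻¹(L+U): T[1,0] = -(3.7)/(3.8) = -0.9737; T[1,1] = 0.
  T[0,:] = [+0.0000  -0.7556  +0.4889]
  T[1,:] = [-0.9737  +0.0000  -0.2632]
  T[2,:] = [+0.9286  -0.3571  +0.0000]
|λ(T)| sorted: 1.2518, 0.9552, 0.2966.
ρ(T) = max|λ| = 1.2518; 1.2518 > 1: divergent.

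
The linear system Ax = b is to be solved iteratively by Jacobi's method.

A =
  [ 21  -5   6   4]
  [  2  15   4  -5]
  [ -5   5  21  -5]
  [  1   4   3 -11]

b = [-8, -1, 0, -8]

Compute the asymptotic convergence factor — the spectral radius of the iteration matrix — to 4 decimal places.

Write A = D+L+U with D = diag(21, 15, 21, -11).
Jacobi: T = -D⁻¹(L+U), T[2,1] = -(5)/(21) = -0.2381; T[2,2] = 0.
  T[0,:] = [+0.0000, +0.2381, -0.2857, -0.1905]
  T[1,:] = [-0.1333, +0.0000, -0.2667, +0.3333]
  T[2,:] = [+0.2381, -0.2381, +0.0000, +0.2381]
  T[3,:] = [+0.0909, +0.3636, +0.2727, +0.0000]
|eigenvalues of T|: 0.5725, 0.3478, 0.3421, 0.3421.
ρ(T) = max|λ| = 0.5725; 0.5725 < 1 ⇒ converges.

0.5725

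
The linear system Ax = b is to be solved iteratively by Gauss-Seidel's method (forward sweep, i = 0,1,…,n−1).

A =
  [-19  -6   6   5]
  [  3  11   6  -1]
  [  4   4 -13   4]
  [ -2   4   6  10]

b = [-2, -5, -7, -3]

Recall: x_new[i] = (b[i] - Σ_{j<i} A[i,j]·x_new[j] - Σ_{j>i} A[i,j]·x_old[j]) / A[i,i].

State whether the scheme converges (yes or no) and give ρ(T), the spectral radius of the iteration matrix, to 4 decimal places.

yes, ρ = 0.5349

Diagonal D = diag(-19, 11, -13, 10); L, U strict lower/upper.
GS T = -(D+L)⁻¹U: row 0 first, T[0,3] = -(5)/(-19) = +0.2632; later rows by forward substitution.
  T[0,:] = [+0.0000  -0.3158  +0.3158  +0.2632]
  T[1,:] = [+0.0000  +0.0861  -0.6316  +0.0191]
  T[2,:] = [+0.0000  -0.0707  -0.0972  +0.3946]
  T[3,:] = [+0.0000  -0.0552  +0.3741  -0.1918]
|λ(T)| sorted: 0.5349, 0.3837, 0.0516, 0.0000.
spectral radius ρ = 0.5349; 0.5349 < 1 ⇒ converges.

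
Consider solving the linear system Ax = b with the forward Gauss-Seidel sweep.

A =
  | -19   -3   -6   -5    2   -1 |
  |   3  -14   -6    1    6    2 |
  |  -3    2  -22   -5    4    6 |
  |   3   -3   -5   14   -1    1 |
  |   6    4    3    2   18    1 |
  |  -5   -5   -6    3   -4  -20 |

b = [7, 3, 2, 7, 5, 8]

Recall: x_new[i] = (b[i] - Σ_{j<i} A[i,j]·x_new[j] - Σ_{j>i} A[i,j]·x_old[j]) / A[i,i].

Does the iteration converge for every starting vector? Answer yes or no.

yes

Write A = D+L+U with D = diag(-19, -14, -22, 14, 18, -20).
T_GS = -(D+L)⁻¹U: row 0 first, T[0,5] = -(-1)/(-19) = -0.0526; later rows by forward substitution.
  T[0,:] = [+0.0000 -0.1579 -0.3158 -0.2632 +0.1053 -0.0526]
  T[1,:] = [+0.0000 -0.0338 -0.4962 +0.0150 +0.4511 +0.1316]
  T[2,:] = [+0.0000 +0.0185 -0.0021 -0.1900 +0.2085 +0.2919]
  T[3,:] = [+0.0000 +0.0332 -0.0394 -0.0083 +0.2200 +0.0723]
  T[4,:] = [+0.0000 +0.0534 +0.2203 +0.1170 -0.1945 -0.1239]
  T[5,:] = [+0.0000 +0.0367 +0.1537 +0.0944 -0.1297 -0.0717]
|λ(T)| sorted: 0.5879, 0.1338, 0.1338, 0.0381, 0.0381, 0.0000.
ρ = 0.5879; 0.5879 < 1, so it converges for any x₀.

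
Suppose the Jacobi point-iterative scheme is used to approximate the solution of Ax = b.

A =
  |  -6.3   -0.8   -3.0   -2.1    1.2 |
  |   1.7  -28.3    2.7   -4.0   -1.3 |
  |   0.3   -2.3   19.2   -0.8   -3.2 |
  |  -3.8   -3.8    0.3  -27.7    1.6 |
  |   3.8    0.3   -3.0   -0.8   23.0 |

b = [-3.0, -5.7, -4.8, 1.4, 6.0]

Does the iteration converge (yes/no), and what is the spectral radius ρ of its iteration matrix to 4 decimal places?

yes, ρ = 0.2868

Diagonal D = diag(-6.3, -28.3, 19.2, -27.7, 23); L, U strict lower/upper.
Jacobi T = -D⁻¹(L+U): T[1,0] = -(1.7)/(-28.3) = +0.0601; T[1,1] = 0.
  T[0,:] = [+0.0000  -0.1270  -0.4762  -0.3333  +0.1905]
  T[1,:] = [+0.0601  +0.0000  +0.0954  -0.1413  -0.0459]
  T[2,:] = [-0.0156  +0.1198  +0.0000  +0.0417  +0.1667]
  T[3,:] = [-0.1372  -0.1372  +0.0108  +0.0000  +0.0578]
  T[4,:] = [-0.1652  -0.0130  +0.1304  +0.0348  +0.0000]
moduli |λ_i(T)| = 0.2868, 0.2128, 0.2128, 0.1751, 0.1588.
ρ = 0.2868; 0.2868 < 1: convergent.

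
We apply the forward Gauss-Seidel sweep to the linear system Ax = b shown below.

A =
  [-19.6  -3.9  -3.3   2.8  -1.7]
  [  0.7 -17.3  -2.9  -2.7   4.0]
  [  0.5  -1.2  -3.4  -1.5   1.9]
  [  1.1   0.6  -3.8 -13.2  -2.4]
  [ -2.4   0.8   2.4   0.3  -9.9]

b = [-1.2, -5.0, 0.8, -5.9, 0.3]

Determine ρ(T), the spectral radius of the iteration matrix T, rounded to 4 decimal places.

0.4073

Split A = D + L + U, D = diag(-19.6, -17.3, -3.4, -13.2, -9.9).
T_GS = -(D+L)⁻¹U: row 0 first, T[0,1] = -(-3.9)/(-19.6) = -0.1990; later rows by forward substitution.
  T[0,:] = [+0.0000 -0.1990 -0.1684 +0.1429 -0.0867]
  T[1,:] = [+0.0000 -0.0081 -0.1744 -0.1503 +0.2277]
  T[2,:] = [+0.0000 -0.0264 +0.0368 -0.3671 +0.4657]
  T[3,:] = [+0.0000 -0.0093 -0.0326 +0.1108 -0.3128]
  T[4,:] = [+0.0000 +0.0409 +0.0347 -0.1324 +0.1428]
|eigenvalues of T|: 0.4073, 0.1206, 0.1206, 0.1095, 0.0000.
ρ(T) = max|λ| = 0.4073; 0.4073 < 1: convergent.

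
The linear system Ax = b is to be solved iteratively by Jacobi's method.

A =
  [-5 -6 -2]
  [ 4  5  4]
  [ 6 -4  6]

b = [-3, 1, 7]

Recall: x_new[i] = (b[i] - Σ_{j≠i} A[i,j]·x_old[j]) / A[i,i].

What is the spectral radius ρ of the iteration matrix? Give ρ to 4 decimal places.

1.2030

Let D = diag(-5, 5, 6); L, U the strict triangles.
Jacobi T = -D⁻¹(L+U): T[1,0] = -(4)/(5) = -0.8000; T[1,1] = 0.
  T[0,:] = [+0.0000, -1.2000, -0.4000]
  T[1,:] = [-0.8000, +0.0000, -0.8000]
  T[2,:] = [-1.0000, +0.6667, +0.0000]
moduli |λ_i(T)| = 1.2030, 0.7878, 0.7878.
ρ(T) = max|λ| = 1.2030; 1.2030 > 1 ⇒ diverges.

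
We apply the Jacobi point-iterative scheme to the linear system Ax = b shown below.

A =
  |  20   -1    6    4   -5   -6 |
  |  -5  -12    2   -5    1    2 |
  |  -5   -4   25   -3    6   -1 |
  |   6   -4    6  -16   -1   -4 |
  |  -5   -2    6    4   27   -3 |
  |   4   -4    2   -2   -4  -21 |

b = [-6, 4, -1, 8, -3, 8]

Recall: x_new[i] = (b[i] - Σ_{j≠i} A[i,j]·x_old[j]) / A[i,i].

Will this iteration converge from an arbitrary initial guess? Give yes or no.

yes

Split A = D + L + U, D = diag(20, -12, 25, -16, 27, -21).
T_J = -D⁻¹(L+U): T[2,1] = -(-4)/(25) = +0.1600; T[2,2] = 0.
  T[0,:] = [+0.0000, +0.0500, -0.3000, -0.2000, +0.2500, +0.3000]
  T[1,:] = [-0.4167, +0.0000, +0.1667, -0.4167, +0.0833, +0.1667]
  T[2,:] = [+0.2000, +0.1600, +0.0000, +0.1200, -0.2400, +0.0400]
  T[3,:] = [+0.3750, -0.2500, +0.3750, +0.0000, -0.0625, -0.2500]
  T[4,:] = [+0.1852, +0.0741, -0.2222, -0.1481, +0.0000, +0.1111]
  T[5,:] = [+0.1905, -0.1905, +0.0952, -0.0952, -0.1905, +0.0000]
|λ(T)| sorted: 0.5088, 0.3503, 0.3503, 0.3091, 0.2414, 0.2414.
spectral radius ρ = 0.5088; 0.5088 < 1: convergent.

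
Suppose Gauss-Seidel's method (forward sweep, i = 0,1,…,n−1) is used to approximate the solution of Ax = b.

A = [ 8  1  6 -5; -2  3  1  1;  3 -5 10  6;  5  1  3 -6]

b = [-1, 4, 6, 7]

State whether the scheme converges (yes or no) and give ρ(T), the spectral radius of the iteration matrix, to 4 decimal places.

Write A = D+L+U with D = diag(8, 3, 10, -6).
Gauss-Seidel: T = -(D+L)⁻¹U, row 0 first, T[0,2] = -(6)/(8) = -0.7500; later rows by forward substitution.
  T[0,:] = [+0.0000 -0.1250 -0.7500 +0.6250]
  T[1,:] = [+0.0000 -0.0833 -0.8333 +0.0833]
  T[2,:] = [+0.0000 -0.0042 -0.1917 -0.7458]
  T[3,:] = [+0.0000 -0.1201 -0.8597 +0.1618]
|roots of det(T-λI)|: 0.8872, 0.7424, 0.0316, 0.0000.
ρ(T) = max|λ| = 0.8872; 0.8872 < 1: convergent.

yes, ρ = 0.8872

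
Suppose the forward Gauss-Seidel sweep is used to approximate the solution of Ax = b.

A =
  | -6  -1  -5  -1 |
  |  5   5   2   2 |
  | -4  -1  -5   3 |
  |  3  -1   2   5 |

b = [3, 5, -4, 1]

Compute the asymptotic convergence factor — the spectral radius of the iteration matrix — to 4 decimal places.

Write A = D+L+U with D = diag(-6, 5, -5, 5).
GS T = -(D+L)⁻¹U: row 0 first, T[0,1] = -(-1)/(-6) = -0.1667; later rows by forward substitution.
  T[0,:] = [+0.0000  -0.1667  -0.8333  -0.1667]
  T[1,:] = [+0.0000  +0.1667  +0.4333  -0.2333]
  T[2,:] = [+0.0000  +0.1000  +0.5800  +0.7800]
  T[3,:] = [+0.0000  +0.0933  +0.3547  -0.2587]
moduli |λ_i(T)| = 0.8978, 0.4670, 0.0572, 0.0000.
ρ(T) = max|λ| = 0.8978; 0.8978 < 1, so it converges for any x₀.

0.8978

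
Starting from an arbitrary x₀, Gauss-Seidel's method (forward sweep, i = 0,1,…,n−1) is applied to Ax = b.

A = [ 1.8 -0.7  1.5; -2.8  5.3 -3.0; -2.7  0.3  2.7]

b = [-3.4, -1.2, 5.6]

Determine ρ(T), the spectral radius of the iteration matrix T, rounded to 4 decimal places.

0.8894

Write A = D+L+U with D = diag(1.8, 5.3, 2.7).
T_GS = -(D+L)⁻¹U: row 0 first, T[0,1] = -(-0.7)/(1.8) = +0.3889; later rows by forward substitution.
  T[0,:] = [+0.0000  +0.3889  -0.8333]
  T[1,:] = [+0.0000  +0.2055  +0.1258]
  T[2,:] = [+0.0000  +0.3661  -0.8473]
|eigenvalues of T|: 0.8894, 0.2475, 0.0000.
ρ(T) = max|λ| = 0.8894; 0.8894 < 1: convergent.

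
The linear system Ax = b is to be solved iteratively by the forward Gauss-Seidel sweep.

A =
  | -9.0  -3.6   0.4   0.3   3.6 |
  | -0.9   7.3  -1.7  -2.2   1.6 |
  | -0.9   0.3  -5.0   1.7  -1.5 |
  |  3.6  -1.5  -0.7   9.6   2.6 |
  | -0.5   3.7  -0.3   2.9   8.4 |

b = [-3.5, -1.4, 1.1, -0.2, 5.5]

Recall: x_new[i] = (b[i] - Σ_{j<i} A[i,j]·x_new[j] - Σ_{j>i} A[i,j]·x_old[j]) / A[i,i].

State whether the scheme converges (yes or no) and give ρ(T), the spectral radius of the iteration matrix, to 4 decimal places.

yes, ρ = 0.6375

Diagonal D = diag(-9, 7.3, -5, 9.6, 8.4); L, U strict lower/upper.
T_GS = -(D+L)⁻¹U: row 0 first, T[0,3] = -(0.3)/(-9) = +0.0333; later rows by forward substitution.
  T[0,:] = [+0.0000, -0.4000, +0.0444, +0.0333, +0.4000]
  T[1,:] = [+0.0000, -0.0493, +0.2384, +0.3055, -0.1699]
  T[2,:] = [+0.0000, +0.0690, +0.0063, +0.3523, -0.3822]
  T[3,:] = [+0.0000, +0.1473, +0.0210, +0.0609, -0.4752]
  T[4,:] = [+0.0000, -0.0505, -0.1094, -0.1410, +0.2491]
|roots of det(T-λI)|: 0.6375, 0.2126, 0.2126, 0.0177, 0.0000.
ρ(T) = max|λ| = 0.6375; 0.6375 < 1 ⇒ converges.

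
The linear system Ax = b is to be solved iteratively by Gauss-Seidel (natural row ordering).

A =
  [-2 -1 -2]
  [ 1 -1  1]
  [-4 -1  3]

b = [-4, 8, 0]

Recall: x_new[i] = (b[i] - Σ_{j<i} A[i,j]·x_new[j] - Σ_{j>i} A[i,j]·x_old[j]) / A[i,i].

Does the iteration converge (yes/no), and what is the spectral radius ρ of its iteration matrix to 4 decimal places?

no, ρ = 1.3333

Split A = D + L + U, D = diag(-2, -1, 3).
Gauss-Seidel: T = -(D+L)⁻¹U, row 0 first, T[0,2] = -(-2)/(-2) = -1.0000; later rows by forward substitution.
  T[0,:] = [+0.0000 -0.5000 -1.0000]
  T[1,:] = [+0.0000 -0.5000 +0.0000]
  T[2,:] = [+0.0000 -0.8333 -1.3333]
|eigenvalues of T|: 1.3333, 0.5000, 0.0000.
spectral radius ρ = 1.3333; 1.3333 > 1: divergent.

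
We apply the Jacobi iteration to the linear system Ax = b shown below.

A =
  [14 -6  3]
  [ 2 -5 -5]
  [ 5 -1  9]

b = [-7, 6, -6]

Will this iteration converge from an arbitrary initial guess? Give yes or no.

Let D = diag(14, -5, 9); L, U the strict triangles.
Jacobi: T = -D⁻¹(L+U), T[0,1] = -(-6)/(14) = +0.4286; T[0,0] = 0.
  T[0,:] = [+0.0000, +0.4286, -0.2143]
  T[1,:] = [+0.4000, +0.0000, -1.0000]
  T[2,:] = [-0.5556, +0.1111, +0.0000]
|eigenvalues of T|: 0.7085, 0.5680, 0.5680.
ρ(T) = max|λ| = 0.7085; 0.7085 < 1: convergent.

yes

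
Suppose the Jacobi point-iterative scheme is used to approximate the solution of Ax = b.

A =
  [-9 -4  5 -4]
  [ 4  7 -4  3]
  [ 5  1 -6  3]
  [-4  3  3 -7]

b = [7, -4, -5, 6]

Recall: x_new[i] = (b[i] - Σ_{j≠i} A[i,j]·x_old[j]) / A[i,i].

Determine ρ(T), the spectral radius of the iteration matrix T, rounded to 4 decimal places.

Diagonal D = diag(-9, 7, -6, -7); L, U strict lower/upper.
Jacobi: T = -D⁻¹(L+U), T[1,0] = -(4)/(7) = -0.5714; T[1,1] = 0.
  T[0,:] = [+0.0000, -0.4444, +0.5556, -0.4444]
  T[1,:] = [-0.5714, +0.0000, +0.5714, -0.4286]
  T[2,:] = [+0.8333, +0.1667, +0.0000, +0.5000]
  T[3,:] = [-0.5714, +0.4286, +0.4286, +0.0000]
|roots of det(T-λI)|: 1.2306, 0.6052, 0.5550, 0.0704.
ρ(T) = max|λ| = 1.2306; 1.2306 > 1: divergent.

1.2306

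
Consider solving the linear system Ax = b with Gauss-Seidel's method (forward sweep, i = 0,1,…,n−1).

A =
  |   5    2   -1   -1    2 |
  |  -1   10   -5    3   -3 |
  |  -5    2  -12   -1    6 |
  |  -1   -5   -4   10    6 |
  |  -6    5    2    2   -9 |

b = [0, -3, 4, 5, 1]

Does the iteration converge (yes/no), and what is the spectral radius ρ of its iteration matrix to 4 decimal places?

yes, ρ = 0.9173

A = D + L + U where D = diag(5, 10, -12, 10, -9).
T_GS = -(D+L)⁻¹U: row 0 first, T[0,1] = -(2)/(5) = -0.4000; later rows by forward substitution.
  T[0,:] = [+0.0000, -0.4000, +0.2000, +0.2000, -0.4000]
  T[1,:] = [+0.0000, -0.0400, +0.5200, -0.2800, +0.2600]
  T[2,:] = [+0.0000, +0.1600, +0.0033, -0.2133, +0.7100]
  T[3,:] = [+0.0000, +0.0040, +0.2813, -0.2053, -0.2260]
  T[4,:] = [+0.0000, +0.2809, +0.2188, -0.3819, +0.5187]
moduli |λ_i(T)| = 0.9173, 0.2926, 0.2926, 0.0849, 0.0000.
ρ(T) = max|λ| = 0.9173; 0.9173 < 1: convergent.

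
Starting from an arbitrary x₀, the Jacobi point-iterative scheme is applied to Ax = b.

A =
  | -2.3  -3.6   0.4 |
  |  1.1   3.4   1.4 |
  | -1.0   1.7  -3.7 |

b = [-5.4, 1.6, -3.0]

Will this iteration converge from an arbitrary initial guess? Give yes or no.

yes

Write A = D+L+U with D = diag(-2.3, 3.4, -3.7).
T_J = -D⁻¹(L+U): T[2,0] = -(-1)/(-3.7) = -0.2703; T[2,2] = 0.
  T[0,:] = [+0.0000, -1.5652, +0.1739]
  T[1,:] = [-0.3235, +0.0000, -0.4118]
  T[2,:] = [-0.2703, +0.4595, +0.0000]
eigenvalue magnitudes: 0.7362, 0.5213, 0.5213.
ρ(T) = max|λ| = 0.7362; 0.7362 < 1 ⇒ converges.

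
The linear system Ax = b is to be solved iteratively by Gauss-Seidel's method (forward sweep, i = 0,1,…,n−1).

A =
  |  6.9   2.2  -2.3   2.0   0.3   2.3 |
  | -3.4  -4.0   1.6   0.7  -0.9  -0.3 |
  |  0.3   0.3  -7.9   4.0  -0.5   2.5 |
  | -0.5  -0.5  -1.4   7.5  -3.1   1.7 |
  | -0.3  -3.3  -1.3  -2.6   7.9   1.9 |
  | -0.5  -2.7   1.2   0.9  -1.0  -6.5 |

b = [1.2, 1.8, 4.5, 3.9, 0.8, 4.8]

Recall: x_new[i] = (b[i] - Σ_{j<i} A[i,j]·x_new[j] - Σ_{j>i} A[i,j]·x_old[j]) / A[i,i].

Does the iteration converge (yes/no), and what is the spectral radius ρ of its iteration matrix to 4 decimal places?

Split A = D + L + U, D = diag(6.9, -4, -7.9, 7.5, 7.9, -6.5).
GS T = -(D+L)⁻¹U: row 0 first, T[0,4] = -(0.3)/(6.9) = -0.0435; later rows by forward substitution.
  T[0,:] = [+0.0000, -0.3188, +0.3333, -0.2899, -0.0435, -0.3333]
  T[1,:] = [+0.0000, +0.2710, +0.1167, +0.4214, -0.1880, +0.2083]
  T[2,:] = [+0.0000, -0.0018, +0.0171, +0.5113, -0.0721, +0.3117]
  T[3,:] = [+0.0000, -0.0035, +0.0332, +0.1042, +0.3844, -0.1768]
  T[4,:] = [+0.0000, +0.0996, +0.0751, +0.2835, +0.0345, -0.1730]
  T[5,:] = [+0.0000, -0.1042, -0.0779, -0.0875, +0.1161, -0.0012]
|λ(T)| sorted: 0.5366, 0.2619, 0.2619, 0.1609, 0.0834, 0.0000.
ρ = 0.5366; 0.5366 < 1 ⇒ converges.

yes, ρ = 0.5366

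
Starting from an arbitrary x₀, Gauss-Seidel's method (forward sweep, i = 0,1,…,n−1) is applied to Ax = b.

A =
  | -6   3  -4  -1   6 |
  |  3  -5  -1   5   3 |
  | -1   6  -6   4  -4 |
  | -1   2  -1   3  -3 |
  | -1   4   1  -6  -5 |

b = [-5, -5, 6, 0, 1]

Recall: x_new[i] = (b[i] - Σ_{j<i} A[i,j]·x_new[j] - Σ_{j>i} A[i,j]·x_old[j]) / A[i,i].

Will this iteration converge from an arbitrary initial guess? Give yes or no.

no

Write A = D+L+U with D = diag(-6, -5, -6, 3, -5).
GS T = -(D+L)⁻¹U: row 0 first, T[0,2] = -(-4)/(-6) = -0.6667; later rows by forward substitution.
  T[0,:] = [+0.0000  +0.5000  -0.6667  -0.1667  +1.0000]
  T[1,:] = [+0.0000  +0.3000  -0.6000  +0.9000  +1.2000]
  T[2,:] = [+0.0000  +0.2167  -0.4889  +1.5944  +0.3667]
  T[3,:] = [+0.0000  +0.0389  +0.0148  -0.1241  +0.6556]
  T[4,:] = [+0.0000  +0.1367  -0.4622  +1.2211  +0.0467]
|roots of det(T-λI)|: 1.1755, 0.5911, 0.2372, 0.0809, 0.0000.
ρ = 1.1755; 1.1755 > 1: divergent.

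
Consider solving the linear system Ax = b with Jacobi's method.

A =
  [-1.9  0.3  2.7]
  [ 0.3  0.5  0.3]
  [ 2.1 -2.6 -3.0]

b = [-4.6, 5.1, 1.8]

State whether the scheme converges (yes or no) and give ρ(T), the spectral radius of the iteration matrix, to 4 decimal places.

no, ρ = 1.3810

A = D + L + U where D = diag(-1.9, 0.5, -3).
Jacobi: T = -D⁻¹(L+U), T[2,1] = -(-2.6)/(-3) = -0.8667; T[2,2] = 0.
  T[0,:] = [+0.0000 +0.1579 +1.4211]
  T[1,:] = [-0.6000 +0.0000 -0.6000]
  T[2,:] = [+0.7000 -0.8667 +0.0000]
|λ(T)| sorted: 1.3810, 0.6979, 0.6979.
ρ(T) = max|λ| = 1.3810; 1.3810 > 1: divergent.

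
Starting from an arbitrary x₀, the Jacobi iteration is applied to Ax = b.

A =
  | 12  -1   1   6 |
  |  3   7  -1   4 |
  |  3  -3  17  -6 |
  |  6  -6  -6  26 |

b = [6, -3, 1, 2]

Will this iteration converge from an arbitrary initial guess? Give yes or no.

yes

Let D = diag(12, 7, 17, 26); L, U the strict triangles.
T_J = -D⁻¹(L+U): T[3,1] = -(-6)/(26) = +0.2308; T[3,3] = 0.
  T[0,:] = [+0.0000  +0.0833  -0.0833  -0.5000]
  T[1,:] = [-0.4286  +0.0000  +0.1429  -0.5714]
  T[2,:] = [-0.1765  +0.1765  +0.0000  +0.3529]
  T[3,:] = [-0.2308  +0.2308  +0.2308  +0.0000]
|roots of det(T-λI)|: 0.5266, 0.3767, 0.3767, 0.2076.
ρ = 0.5266; 0.5266 < 1, so it converges for any x₀.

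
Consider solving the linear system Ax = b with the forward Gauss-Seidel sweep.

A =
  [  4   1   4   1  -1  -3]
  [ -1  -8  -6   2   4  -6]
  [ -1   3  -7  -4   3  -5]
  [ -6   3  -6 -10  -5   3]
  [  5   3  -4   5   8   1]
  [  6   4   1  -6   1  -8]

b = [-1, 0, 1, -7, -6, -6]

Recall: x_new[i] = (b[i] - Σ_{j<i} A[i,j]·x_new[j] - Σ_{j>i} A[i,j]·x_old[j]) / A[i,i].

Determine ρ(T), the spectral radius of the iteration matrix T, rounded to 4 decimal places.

1.2131

Let D = diag(4, -8, -7, -10, 8, -8); L, U the strict triangles.
T_GS = -(D+L)⁻¹U: row 0 first, T[0,2] = -(4)/(4) = -1.0000; later rows by forward substitution.
  T[0,:] = [+0.0000 -0.2500 -1.0000 -0.2500 +0.2500 +0.7500]
  T[1,:] = [+0.0000 +0.0312 -0.6250 +0.2812 +0.4688 -0.8438]
  T[2,:] = [+0.0000 +0.0491 -0.1250 -0.4152 +0.5937 -1.1830]
  T[3,:] = [+0.0000 +0.1299 +0.4875 +0.4835 -0.8656 +0.3067]
  T[4,:] = [+0.0000 +0.0879 +0.4922 -0.4590 +0.5059 -1.0605]
  T[5,:] = [+0.0000 -0.2522 -1.3822 -0.5188 +1.2085 -0.3698]
|λ(T)| sorted: 1.2131, 1.0207, 1.0207, 0.0630, 0.0630, 0.0000.
spectral radius ρ = 1.2131; 1.2131 > 1 ⇒ diverges.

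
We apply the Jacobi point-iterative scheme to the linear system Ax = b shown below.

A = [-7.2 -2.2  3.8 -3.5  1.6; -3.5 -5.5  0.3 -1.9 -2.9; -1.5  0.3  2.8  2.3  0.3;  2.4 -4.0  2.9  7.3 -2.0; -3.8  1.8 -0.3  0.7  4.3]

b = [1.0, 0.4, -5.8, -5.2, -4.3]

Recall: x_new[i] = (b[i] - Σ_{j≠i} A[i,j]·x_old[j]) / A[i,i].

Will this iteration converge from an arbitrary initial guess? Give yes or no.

no

Split A = D + L + U, D = diag(-7.2, -5.5, 2.8, 7.3, 4.3).
Jacobi: T = -D⁻¹(L+U), T[3,1] = -(-4)/(7.3) = +0.5479; T[3,3] = 0.
  T[0,:] = [+0.0000  -0.3056  +0.5278  -0.4861  +0.2222]
  T[1,:] = [-0.6364  +0.0000  +0.0545  -0.3455  -0.5273]
  T[2,:] = [+0.5357  -0.1071  +0.0000  -0.8214  -0.1071]
  T[3,:] = [-0.3288  +0.5479  -0.3973  +0.0000  +0.2740]
  T[4,:] = [+0.8837  -0.4186  +0.0698  -0.1628  +0.0000]
|eigenvalues of T|: 1.2311, 0.7231, 0.4023, 0.4023, 0.2058.
spectral radius ρ = 1.2311; 1.2311 > 1 ⇒ diverges.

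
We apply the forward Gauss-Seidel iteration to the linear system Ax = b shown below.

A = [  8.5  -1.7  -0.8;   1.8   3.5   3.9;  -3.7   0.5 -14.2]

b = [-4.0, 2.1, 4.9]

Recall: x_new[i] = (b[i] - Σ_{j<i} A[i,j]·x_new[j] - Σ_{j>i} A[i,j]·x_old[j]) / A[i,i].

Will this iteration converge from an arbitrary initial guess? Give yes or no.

Write A = D+L+U with D = diag(8.5, 3.5, -14.2).
Gauss-Seidel: T = -(D+L)⁻¹U, row 0 first, T[0,1] = -(-1.7)/(8.5) = +0.2000; later rows by forward substitution.
  T[0,:] = [+0.0000 +0.2000 +0.0941]
  T[1,:] = [+0.0000 -0.1029 -1.1627]
  T[2,:] = [+0.0000 -0.0557 -0.0655]
|roots of det(T-λI)|: 0.3394, 0.1711, 0.0000.
spectral radius ρ = 0.3394; 0.3394 < 1: convergent.

yes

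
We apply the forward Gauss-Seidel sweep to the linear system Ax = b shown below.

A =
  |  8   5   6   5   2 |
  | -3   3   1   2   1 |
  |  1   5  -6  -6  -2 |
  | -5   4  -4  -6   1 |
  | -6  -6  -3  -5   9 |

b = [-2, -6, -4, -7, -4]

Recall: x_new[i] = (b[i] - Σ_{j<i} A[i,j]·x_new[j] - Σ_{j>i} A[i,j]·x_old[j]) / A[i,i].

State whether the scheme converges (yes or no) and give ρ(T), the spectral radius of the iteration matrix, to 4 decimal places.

Let D = diag(8, 3, -6, -6, 9); L, U the strict triangles.
GS T = -(D+L)⁻¹U: row 0 first, T[0,4] = -(2)/(8) = -0.2500; later rows by forward substitution.
  T[0,:] = [+0.0000, -0.6250, -0.7500, -0.6250, -0.2500]
  T[1,:] = [+0.0000, -0.6250, -1.0833, -1.2917, -0.5833]
  T[2,:] = [+0.0000, -0.6250, -1.0278, -2.1806, -0.8611]
  T[3,:] = [+0.0000, +0.5208, +0.5880, +1.1134, +0.5602]
  T[4,:] = [+0.0000, -0.7523, -1.2382, -1.3861, -0.5314]
eigenvalue magnitudes: 1.1271, 0.5519, 0.5394, 0.0690, 0.0000.
ρ = 1.1271; 1.1271 > 1, so it fails to converge.

no, ρ = 1.1271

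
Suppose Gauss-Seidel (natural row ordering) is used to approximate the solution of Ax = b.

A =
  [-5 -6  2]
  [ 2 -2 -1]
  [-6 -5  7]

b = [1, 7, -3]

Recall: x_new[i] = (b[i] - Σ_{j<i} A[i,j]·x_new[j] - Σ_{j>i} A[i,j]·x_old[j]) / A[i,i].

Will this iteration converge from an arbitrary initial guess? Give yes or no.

Write A = D+L+U with D = diag(-5, -2, 7).
GS T = -(D+L)⁻¹U: row 0 first, T[0,1] = -(-6)/(-5) = -1.2000; later rows by forward substitution.
  T[0,:] = [+0.0000  -1.2000  +0.4000]
  T[1,:] = [+0.0000  -1.2000  -0.1000]
  T[2,:] = [+0.0000  -1.8857  +0.2714]
eigenvalue magnitudes: 1.3186, 0.3900, 0.0000.
spectral radius ρ = 1.3186; 1.3186 > 1: divergent.

no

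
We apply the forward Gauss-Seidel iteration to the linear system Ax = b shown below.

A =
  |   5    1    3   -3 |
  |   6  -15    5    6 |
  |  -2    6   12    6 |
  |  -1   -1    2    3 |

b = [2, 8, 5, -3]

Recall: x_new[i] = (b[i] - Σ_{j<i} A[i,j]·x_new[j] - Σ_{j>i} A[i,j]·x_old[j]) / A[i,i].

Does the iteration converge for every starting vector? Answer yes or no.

yes

Diagonal D = diag(5, -15, 12, 3); L, U strict lower/upper.
Gauss-Seidel: T = -(D+L)⁻¹U, row 0 first, T[0,3] = -(-3)/(5) = +0.6000; later rows by forward substitution.
  T[0,:] = [+0.0000 -0.2000 -0.6000 +0.6000]
  T[1,:] = [+0.0000 -0.0800 +0.0933 +0.6400]
  T[2,:] = [+0.0000 +0.0067 -0.1467 -0.7200]
  T[3,:] = [+0.0000 -0.0978 -0.0711 +0.8933]
moduli |λ_i(T)| = 0.8844, 0.1121, 0.1121, 0.0000.
spectral radius ρ = 0.8844; 0.8844 < 1, so it converges for any x₀.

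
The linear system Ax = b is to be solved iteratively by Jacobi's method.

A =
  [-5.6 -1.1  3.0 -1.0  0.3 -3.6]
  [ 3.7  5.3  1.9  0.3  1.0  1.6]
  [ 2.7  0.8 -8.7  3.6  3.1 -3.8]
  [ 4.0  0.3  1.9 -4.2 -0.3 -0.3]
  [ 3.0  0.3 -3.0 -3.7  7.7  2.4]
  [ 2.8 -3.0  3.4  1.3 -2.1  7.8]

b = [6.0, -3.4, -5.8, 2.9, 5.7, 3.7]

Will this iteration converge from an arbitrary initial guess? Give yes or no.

Write A = D+L+U with D = diag(-5.6, 5.3, -8.7, -4.2, 7.7, 7.8).
T_J = -D⁻¹(L+U): T[4,5] = -(2.4)/(7.7) = -0.3117; T[4,4] = 0.
  T[0,:] = [+0.0000 -0.1964 +0.5357 -0.1786 +0.0536 -0.6429]
  T[1,:] = [-0.6981 +0.0000 -0.3585 -0.0566 -0.1887 -0.3019]
  T[2,:] = [+0.3103 +0.0920 +0.0000 +0.4138 +0.3563 -0.4368]
  T[3,:] = [+0.9524 +0.0714 +0.4524 +0.0000 -0.0714 -0.0714]
  T[4,:] = [-0.3896 -0.0390 +0.3896 +0.4805 +0.0000 -0.3117]
  T[5,:] = [-0.3590 +0.3846 -0.4359 -0.1667 +0.2692 +0.0000]
moduli |λ_i(T)| = 1.2258, 0.7566, 0.7566, 0.5496, 0.3704, 0.3704.
ρ(T) = max|λ| = 1.2258; 1.2258 > 1, so it fails to converge.

no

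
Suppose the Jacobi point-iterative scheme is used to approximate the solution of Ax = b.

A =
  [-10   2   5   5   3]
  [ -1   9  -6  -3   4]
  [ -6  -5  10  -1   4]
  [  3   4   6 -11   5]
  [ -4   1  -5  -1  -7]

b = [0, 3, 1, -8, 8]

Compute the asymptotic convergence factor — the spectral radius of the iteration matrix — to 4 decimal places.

Split A = D + L + U, D = diag(-10, 9, 10, -11, -7).
Jacobi: T = -D⁻¹(L+U), T[0,1] = -(2)/(-10) = +0.2000; T[0,0] = 0.
  T[0,:] = [+0.0000  +0.2000  +0.5000  +0.5000  +0.3000]
  T[1,:] = [+0.1111  +0.0000  +0.6667  +0.3333  -0.4444]
  T[2,:] = [+0.6000  +0.5000  +0.0000  +0.1000  -0.4000]
  T[3,:] = [+0.2727  +0.3636  +0.5455  +0.0000  +0.4545]
  T[4,:] = [-0.5714  +0.1429  -0.7143  -0.1429  +0.0000]
|roots of det(T-λI)|: 1.2499, 0.6600, 0.6600, 0.4608, 0.4608.
ρ = 1.2499; 1.2499 > 1 ⇒ diverges.

1.2499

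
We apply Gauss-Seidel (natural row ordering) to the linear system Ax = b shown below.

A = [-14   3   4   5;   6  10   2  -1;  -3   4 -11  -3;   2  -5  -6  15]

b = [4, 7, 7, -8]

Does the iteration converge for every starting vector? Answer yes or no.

yes

Diagonal D = diag(-14, 10, -11, 15); L, U strict lower/upper.
GS T = -(D+L)⁻¹U: row 0 first, T[0,1] = -(3)/(-14) = +0.2143; later rows by forward substitution.
  T[0,:] = [+0.0000  +0.2143  +0.2857  +0.3571]
  T[1,:] = [+0.0000  -0.1286  -0.3714  -0.1143]
  T[2,:] = [+0.0000  -0.1052  -0.2130  -0.4117]
  T[3,:] = [+0.0000  -0.1135  -0.2471  -0.2504]
moduli |λ_i(T)| = 0.6577, 0.0487, 0.0487, 0.0000.
ρ(T) = max|λ| = 0.6577; 0.6577 < 1, so it converges for any x₀.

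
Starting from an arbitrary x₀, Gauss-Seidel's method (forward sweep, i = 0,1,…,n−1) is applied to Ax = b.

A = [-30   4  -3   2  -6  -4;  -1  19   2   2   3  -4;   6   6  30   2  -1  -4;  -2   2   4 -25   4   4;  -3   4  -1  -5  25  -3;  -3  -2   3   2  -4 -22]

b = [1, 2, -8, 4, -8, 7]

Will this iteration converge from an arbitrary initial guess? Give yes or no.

yes

Split A = D + L + U, D = diag(-30, 19, 30, -25, 25, -22).
GS T = -(D+L)⁻¹U: row 0 first, T[0,2] = -(-3)/(-30) = -0.1000; later rows by forward substitution.
  T[0,:] = [+0.0000, +0.1333, -0.1000, +0.0667, -0.2000, -0.1333]
  T[1,:] = [+0.0000, +0.0070, -0.1105, -0.1018, -0.1684, +0.2035]
  T[2,:] = [+0.0000, -0.0281, +0.0421, -0.0596, +0.1070, +0.1193]
  T[3,:] = [+0.0000, -0.0146, +0.0059, -0.0230, +0.1796, +0.2060]
  T[4,:] = [+0.0000, +0.0108, +0.0085, +0.0173, +0.0432, +0.1174]
  T[5,:] = [+0.0000, -0.0259, +0.0284, -0.0132, +0.0657, +0.0133]
moduli |λ_i(T)| = 0.1646, 0.0810, 0.0810, 0.0545, 0.0416, 0.0000.
ρ = 0.1646; 0.1646 < 1: convergent.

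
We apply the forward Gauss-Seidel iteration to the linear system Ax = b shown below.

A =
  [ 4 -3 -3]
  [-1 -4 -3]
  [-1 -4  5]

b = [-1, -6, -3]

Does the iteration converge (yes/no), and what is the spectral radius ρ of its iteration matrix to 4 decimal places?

yes, ρ = 0.6000

Write A = D+L+U with D = diag(4, -4, 5).
T_GS = -(D+L)⁻¹U: row 0 first, T[0,1] = -(-3)/(4) = +0.7500; later rows by forward substitution.
  T[0,:] = [+0.0000 +0.7500 +0.7500]
  T[1,:] = [+0.0000 -0.1875 -0.9375]
  T[2,:] = [+0.0000 +0.0000 -0.6000]
eigenvalue magnitudes: 0.6000, 0.1875, 0.0000.
ρ(T) = max|λ| = 0.6000; 0.6000 < 1 ⇒ converges.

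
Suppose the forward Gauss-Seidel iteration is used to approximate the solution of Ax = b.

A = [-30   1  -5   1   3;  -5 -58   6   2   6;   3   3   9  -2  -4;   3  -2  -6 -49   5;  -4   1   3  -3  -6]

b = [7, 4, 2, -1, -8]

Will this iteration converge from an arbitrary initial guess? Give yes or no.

Split A = D + L + U, D = diag(-30, -58, 9, -49, -6).
Gauss-Seidel: T = -(D+L)⁻¹U, row 0 first, T[0,4] = -(3)/(-30) = +0.1000; later rows by forward substitution.
  T[0,:] = [+0.0000 +0.0333 -0.1667 +0.0333 +0.1000]
  T[1,:] = [+0.0000 -0.0029 +0.1178 +0.0316 +0.0948]
  T[2,:] = [+0.0000 -0.0102 +0.0163 +0.2006 +0.3795]
  T[3,:] = [+0.0000 +0.0034 -0.0170 -0.0238 +0.0578]
  T[4,:] = [+0.0000 -0.0295 +0.1474 +0.0952 +0.1100]
|λ(T)| sorted: 0.3000, 0.1676, 0.0525, 0.0197, 0.0000.
ρ = 0.3000; 0.3000 < 1 ⇒ converges.

yes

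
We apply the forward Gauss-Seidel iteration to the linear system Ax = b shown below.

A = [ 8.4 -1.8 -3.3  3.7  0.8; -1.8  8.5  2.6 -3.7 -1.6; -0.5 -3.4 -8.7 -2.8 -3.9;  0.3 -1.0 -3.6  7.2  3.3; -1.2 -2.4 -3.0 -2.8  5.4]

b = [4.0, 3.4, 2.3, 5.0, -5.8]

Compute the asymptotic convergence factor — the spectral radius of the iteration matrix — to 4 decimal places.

0.8435

Split A = D + L + U, D = diag(8.4, 8.5, -8.7, 7.2, 5.4).
T_GS = -(D+L)⁻¹U: row 0 first, T[0,1] = -(-1.8)/(8.4) = +0.2143; later rows by forward substitution.
  T[0,:] = [+0.0000, +0.2143, +0.3929, -0.4405, -0.0952]
  T[1,:] = [+0.0000, +0.0454, -0.2227, +0.3420, +0.1681]
  T[2,:] = [+0.0000, -0.0300, +0.0644, -0.4302, -0.5085]
  T[3,:] = [+0.0000, -0.0177, -0.0151, -0.1492, -0.6853]
  T[4,:] = [+0.0000, +0.0419, +0.0163, -0.2623, -0.5843]
eigenvalue magnitudes: 0.8435, 0.1806, 0.1806, 0.0781, 0.0000.
ρ = 0.8435; 0.8435 < 1, so it converges for any x₀.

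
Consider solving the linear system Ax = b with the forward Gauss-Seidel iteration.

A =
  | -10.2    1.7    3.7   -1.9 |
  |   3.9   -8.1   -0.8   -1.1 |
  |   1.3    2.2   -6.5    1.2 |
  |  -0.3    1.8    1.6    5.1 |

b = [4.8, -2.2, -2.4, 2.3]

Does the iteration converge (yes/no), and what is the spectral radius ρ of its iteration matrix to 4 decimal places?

Diagonal D = diag(-10.2, -8.1, -6.5, 5.1); L, U strict lower/upper.
GS T = -(D+L)⁻¹U: row 0 first, T[0,3] = -(-1.9)/(-10.2) = -0.1863; later rows by forward substitution.
  T[0,:] = [+0.0000 +0.1667 +0.3627 -0.1863]
  T[1,:] = [+0.0000 +0.0802 +0.0759 -0.2255]
  T[2,:] = [+0.0000 +0.0605 +0.0982 +0.0710]
  T[3,:] = [+0.0000 -0.0375 -0.0363 +0.0463]
eigenvalue magnitudes: 0.1899, 0.0527, 0.0178, 0.0000.
spectral radius ρ = 0.1899; 0.1899 < 1 ⇒ converges.

yes, ρ = 0.1899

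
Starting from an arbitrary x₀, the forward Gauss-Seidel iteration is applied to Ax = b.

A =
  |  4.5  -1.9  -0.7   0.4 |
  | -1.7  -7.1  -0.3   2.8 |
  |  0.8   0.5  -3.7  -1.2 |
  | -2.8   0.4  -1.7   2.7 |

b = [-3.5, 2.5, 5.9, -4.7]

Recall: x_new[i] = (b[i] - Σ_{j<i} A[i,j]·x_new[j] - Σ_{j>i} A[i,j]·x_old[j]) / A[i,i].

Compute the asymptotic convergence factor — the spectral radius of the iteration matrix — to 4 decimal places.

0.6031

A = D + L + U where D = diag(4.5, -7.1, -3.7, 2.7).
GS T = -(D+L)⁻¹U: row 0 first, T[0,2] = -(-0.7)/(4.5) = +0.1556; later rows by forward substitution.
  T[0,:] = [+0.0000 +0.4222 +0.1556 -0.0889]
  T[1,:] = [+0.0000 -0.1011 -0.0795 +0.4156]
  T[2,:] = [+0.0000 +0.0776 +0.0229 -0.2874]
  T[3,:] = [+0.0000 +0.5017 +0.1875 -0.3347]
moduli |λ_i(T)| = 0.6031, 0.2329, 0.0427, 0.0000.
ρ(T) = max|λ| = 0.6031; 0.6031 < 1 ⇒ converges.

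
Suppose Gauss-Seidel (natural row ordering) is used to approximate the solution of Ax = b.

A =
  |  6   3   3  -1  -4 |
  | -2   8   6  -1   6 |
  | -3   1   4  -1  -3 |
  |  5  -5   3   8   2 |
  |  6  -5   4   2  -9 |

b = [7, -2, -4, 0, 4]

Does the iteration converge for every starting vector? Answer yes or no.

no

A = D + L + U where D = diag(6, 8, 4, 8, -9).
Gauss-Seidel: T = -(D+L)⁻¹U, row 0 first, T[0,4] = -(-4)/(6) = +0.6667; later rows by forward substitution.
  T[0,:] = [+0.0000 -0.5000 -0.5000 +0.1667 +0.6667]
  T[1,:] = [+0.0000 -0.1250 -0.8750 +0.1667 -0.5833]
  T[2,:] = [+0.0000 -0.3438 -0.1562 +0.3333 +1.3958]
  T[3,:] = [+0.0000 +0.3633 -0.1758 -0.1250 -1.5547]
  T[4,:] = [+0.0000 -0.3359 +0.0443 +0.1389 +1.0434]
|λ(T)| sorted: 1.2642, 0.3761, 0.3761, 0.0874, 0.0000.
spectral radius ρ = 1.2642; 1.2642 > 1 ⇒ diverges.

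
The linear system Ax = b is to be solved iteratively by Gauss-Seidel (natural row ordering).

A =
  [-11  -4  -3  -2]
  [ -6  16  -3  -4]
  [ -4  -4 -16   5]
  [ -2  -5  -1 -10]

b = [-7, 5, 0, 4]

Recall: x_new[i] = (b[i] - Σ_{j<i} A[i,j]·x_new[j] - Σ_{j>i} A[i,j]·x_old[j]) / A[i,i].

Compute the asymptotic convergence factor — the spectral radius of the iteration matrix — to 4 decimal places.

0.2470

A = D + L + U where D = diag(-11, 16, -16, -10).
GS T = -(D+L)⁻¹U: row 0 first, T[0,1] = -(-4)/(-11) = -0.3636; later rows by forward substitution.
  T[0,:] = [+0.0000  -0.3636  -0.2727  -0.1818]
  T[1,:] = [+0.0000  -0.1364  +0.0852  +0.1818]
  T[2,:] = [+0.0000  +0.1250  +0.0469  +0.3125]
  T[3,:] = [+0.0000  +0.1284  +0.0072  -0.0858]
|λ(T)| sorted: 0.2470, 0.1720, 0.1003, 0.0000.
ρ = 0.2470; 0.2470 < 1: convergent.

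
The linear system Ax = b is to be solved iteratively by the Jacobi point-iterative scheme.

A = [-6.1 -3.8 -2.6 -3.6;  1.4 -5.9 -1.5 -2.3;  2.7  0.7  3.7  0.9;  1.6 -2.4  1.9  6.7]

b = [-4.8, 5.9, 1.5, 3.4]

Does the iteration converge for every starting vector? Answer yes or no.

yes

Let D = diag(-6.1, -5.9, 3.7, 6.7); L, U the strict triangles.
T_J = -D⁻¹(L+U): T[0,1] = -(-3.8)/(-6.1) = -0.6230; T[0,0] = 0.
  T[0,:] = [+0.0000 -0.6230 -0.4262 -0.5902]
  T[1,:] = [+0.2373 +0.0000 -0.2542 -0.3898]
  T[2,:] = [-0.7297 -0.1892 +0.0000 -0.2432]
  T[3,:] = [-0.2388 +0.3582 -0.2836 +0.0000]
|λ(T)| sorted: 0.8813, 0.5784, 0.5784, 0.2574.
spectral radius ρ = 0.8813; 0.8813 < 1, so it converges for any x₀.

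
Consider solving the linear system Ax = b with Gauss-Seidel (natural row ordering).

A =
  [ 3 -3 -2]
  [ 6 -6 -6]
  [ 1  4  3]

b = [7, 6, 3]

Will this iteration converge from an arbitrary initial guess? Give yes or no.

no

Let D = diag(3, -6, 3); L, U the strict triangles.
GS T = -(D+L)⁻¹U: row 0 first, T[0,2] = -(-2)/(3) = +0.6667; later rows by forward substitution.
  T[0,:] = [+0.0000, +1.0000, +0.6667]
  T[1,:] = [+0.0000, +1.0000, -0.3333]
  T[2,:] = [+0.0000, -1.6667, +0.2222]
|λ(T)| sorted: 1.4518, 0.2296, 0.0000.
spectral radius ρ = 1.4518; 1.4518 > 1: divergent.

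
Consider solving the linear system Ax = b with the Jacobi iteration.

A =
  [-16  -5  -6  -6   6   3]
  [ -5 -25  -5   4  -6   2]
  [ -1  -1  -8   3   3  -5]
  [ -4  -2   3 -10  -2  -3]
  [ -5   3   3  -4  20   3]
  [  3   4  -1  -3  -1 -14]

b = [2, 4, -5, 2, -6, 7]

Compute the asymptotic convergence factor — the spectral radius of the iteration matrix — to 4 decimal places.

0.8447

Diagonal D = diag(-16, -25, -8, -10, 20, -14); L, U strict lower/upper.
T_J = -D⁻¹(L+U): T[3,2] = -(3)/(-10) = +0.3000; T[3,3] = 0.
  T[0,:] = [+0.0000  -0.3125  -0.3750  -0.3750  +0.3750  +0.1875]
  T[1,:] = [-0.2000  +0.0000  -0.2000  +0.1600  -0.2400  +0.0800]
  T[2,:] = [-0.1250  -0.1250  +0.0000  +0.3750  +0.3750  -0.6250]
  T[3,:] = [-0.4000  -0.2000  +0.3000  +0.0000  -0.2000  -0.3000]
  T[4,:] = [+0.2500  -0.1500  -0.1500  +0.2000  +0.0000  -0.1500]
  T[5,:] = [+0.2143  +0.2857  -0.0714  -0.2143  -0.0714  +0.0000]
|roots of det(T-λI)|: 0.8447, 0.4897, 0.4859, 0.4603, 0.4603, 0.2896.
ρ(T) = max|λ| = 0.8447; 0.8447 < 1, so it converges for any x₀.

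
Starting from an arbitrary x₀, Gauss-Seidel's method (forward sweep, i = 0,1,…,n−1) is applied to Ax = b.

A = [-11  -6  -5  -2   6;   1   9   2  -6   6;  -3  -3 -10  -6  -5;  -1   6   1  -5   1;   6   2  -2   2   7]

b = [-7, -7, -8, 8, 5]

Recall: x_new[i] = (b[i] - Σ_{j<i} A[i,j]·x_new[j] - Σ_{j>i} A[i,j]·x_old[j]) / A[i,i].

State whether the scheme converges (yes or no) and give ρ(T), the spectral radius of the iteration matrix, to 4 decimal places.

A = D + L + U where D = diag(-11, 9, -10, -5, 7).
Gauss-Seidel: T = -(D+L)⁻¹U, row 0 first, T[0,2] = -(-5)/(-11) = -0.4545; later rows by forward substitution.
  T[0,:] = [+0.0000, -0.5455, -0.4545, -0.1818, +0.5455]
  T[1,:] = [+0.0000, +0.0606, -0.1717, +0.6869, -0.7273]
  T[2,:] = [+0.0000, +0.1455, +0.1879, -0.7515, -0.4455]
  T[3,:] = [+0.0000, +0.2109, -0.0776, +0.7103, -0.8709]
  T[4,:] = [+0.0000, +0.4315, +0.5145, -0.4581, -0.1382]
|eigenvalues of T|: 1.1662, 0.6451, 0.6451, 0.0257, 0.0000.
ρ = 1.1662; 1.1662 > 1: divergent.

no, ρ = 1.1662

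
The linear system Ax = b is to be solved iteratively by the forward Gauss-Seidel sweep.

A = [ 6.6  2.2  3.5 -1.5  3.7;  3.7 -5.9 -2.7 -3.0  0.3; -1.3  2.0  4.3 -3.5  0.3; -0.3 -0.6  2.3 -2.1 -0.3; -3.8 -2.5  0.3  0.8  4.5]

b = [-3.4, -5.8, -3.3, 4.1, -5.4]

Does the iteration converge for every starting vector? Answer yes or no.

no

Let D = diag(6.6, -5.9, 4.3, -2.1, 4.5); L, U the strict triangles.
GS T = -(D+L)⁻¹U: row 0 first, T[0,3] = -(-1.5)/(6.6) = +0.2273; later rows by forward substitution.
  T[0,:] = [+0.0000 -0.3333 -0.5303 +0.2273 -0.5606]
  T[1,:] = [+0.0000 -0.2090 -0.7902 -0.3659 -0.3007]
  T[2,:] = [+0.0000 -0.0035 +0.2072 +1.0529 -0.0994]
  T[3,:] = [+0.0000 +0.1035 +0.5285 +1.2252 -0.0857]
  T[4,:] = [+0.0000 -0.4158 -0.9946 -0.2994 -0.6186]
|eigenvalues of T|: 1.6192, 0.9291, 0.1512, 0.0659, 0.0000.
ρ(T) = max|λ| = 1.6192; 1.6192 > 1: divergent.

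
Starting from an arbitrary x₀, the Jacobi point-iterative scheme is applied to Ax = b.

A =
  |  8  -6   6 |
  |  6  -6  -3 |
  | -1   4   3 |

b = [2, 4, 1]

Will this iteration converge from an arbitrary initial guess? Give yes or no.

no

A = D + L + U where D = diag(8, -6, 3).
Jacobi T = -D⁻¹(L+U): T[1,2] = -(-3)/(-6) = -0.5000; T[1,1] = 0.
  T[0,:] = [+0.0000, +0.7500, -0.7500]
  T[1,:] = [+1.0000, +0.0000, -0.5000]
  T[2,:] = [+0.3333, -1.3333, +0.0000]
|λ(T)| sorted: 1.3476, 0.8058, 0.8058.
ρ(T) = max|λ| = 1.3476; 1.3476 > 1 ⇒ diverges.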